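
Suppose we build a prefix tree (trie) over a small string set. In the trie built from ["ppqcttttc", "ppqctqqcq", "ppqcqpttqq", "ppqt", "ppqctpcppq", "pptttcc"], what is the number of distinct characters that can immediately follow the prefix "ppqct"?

Walk "ppqct" from the root, arriving at one node.
Characters that immediately follow "ppqct" among the stored strings: {p, q, t}.
That node has 3 child edges.

3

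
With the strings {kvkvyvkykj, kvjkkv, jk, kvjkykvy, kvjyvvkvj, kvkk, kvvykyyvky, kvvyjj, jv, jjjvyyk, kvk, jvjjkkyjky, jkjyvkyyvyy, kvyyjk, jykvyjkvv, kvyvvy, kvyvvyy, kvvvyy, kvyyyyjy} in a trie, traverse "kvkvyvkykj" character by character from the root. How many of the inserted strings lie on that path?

2

Check each prefix of "kvkvyvkykj" against the stored set — each match is an end-marker on the path.
Prefixes of the query that are stored words: "kvk", "kvkvyvkykj"
Count: 2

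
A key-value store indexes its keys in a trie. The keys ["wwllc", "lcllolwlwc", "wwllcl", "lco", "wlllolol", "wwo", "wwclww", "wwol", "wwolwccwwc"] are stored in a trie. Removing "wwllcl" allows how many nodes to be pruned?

1

Walk "wwllcl" from the leaf back toward the root, removing each node that no remaining word uses.
The suffix "l" (1 node) is used only by "wwllcl"; "wwllc" is itself a stored word, so pruning stops there.
Nodes removed: 1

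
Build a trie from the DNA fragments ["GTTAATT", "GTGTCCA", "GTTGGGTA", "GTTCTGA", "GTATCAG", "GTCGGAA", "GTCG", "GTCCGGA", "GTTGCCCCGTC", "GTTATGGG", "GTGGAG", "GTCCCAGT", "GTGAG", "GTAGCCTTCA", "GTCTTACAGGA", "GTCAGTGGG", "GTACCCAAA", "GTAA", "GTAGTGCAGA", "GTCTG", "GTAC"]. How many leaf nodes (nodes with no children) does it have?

19

A leaf is a node with no children — equivalently, the end of a word that is not a proper prefix of any other stored word.
Those words: "GTAA", "GTACCCAAA", "GTAGCCTTCA", "GTAGTGCAGA", "GTATCAG", "GTCAGTGGG", "GTCCCAGT", "GTCCGGA", "GTCGGAA", "GTCTG", "GTCTTACAGGA", "GTGAG", "GTGGAG", "GTGTCCA", "GTTAATT", "GTTATGGG", "GTTCTGA", "GTTGCCCCGTC", "GTTGGGTA"
Leaf count: 19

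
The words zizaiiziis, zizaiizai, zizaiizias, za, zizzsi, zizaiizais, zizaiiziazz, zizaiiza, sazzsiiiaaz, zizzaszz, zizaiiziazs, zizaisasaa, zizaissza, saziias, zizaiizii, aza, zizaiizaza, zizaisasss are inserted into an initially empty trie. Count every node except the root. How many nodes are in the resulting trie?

56

For each word, the new-node count is its length minus the longest prefix already in the trie:
  "zizaiiziis" → 10 new (z, i, z, a, i, i, z, i, i, s)
  "zizaiizai" → prefix "zizaiiz" already present; 2 new (a, i)
  "zizaiizias" → prefix "zizaiizi" already present; 2 new (a, s)
  "za" → prefix "z" already present; 1 new (a)
  "zizzsi" → prefix "ziz" already present; 3 new (z, s, i)
  "zizaiizais" → prefix "zizaiizai" already present; 1 new (s)
  "zizaiiziazz" → prefix "zizaiizia" already present; 2 new (z, z)
  "zizaiiza" → prefix "zizaiiza" already present; 0 new (none)
  "sazzsiiiaaz" → 11 new (s, a, z, z, s, i, i, i, a, a, z)
  "zizzaszz" → prefix "zizz" already present; 4 new (a, s, z, z)
  "zizaiiziazs" → prefix "zizaiiziaz" already present; 1 new (s)
  "zizaisasaa" → prefix "zizai" already present; 5 new (s, a, s, a, a)
  "zizaissza" → prefix "zizais" already present; 3 new (s, z, a)
  "saziias" → prefix "saz" already present; 4 new (i, i, a, s)
  "zizaiizii" → prefix "zizaiizii" already present; 0 new (none)
  "aza" → 3 new (a, z, a)
  "zizaiizaza" → prefix "zizaiiza" already present; 2 new (z, a)
  "zizaisasss" → prefix "zizaisas" already present; 2 new (s, s)
Total nodes = 10 + 2 + 2 + 1 + 3 + 1 + 2 + 0 + 11 + 4 + 1 + 5 + 3 + 4 + 0 + 3 + 2 + 2 = 56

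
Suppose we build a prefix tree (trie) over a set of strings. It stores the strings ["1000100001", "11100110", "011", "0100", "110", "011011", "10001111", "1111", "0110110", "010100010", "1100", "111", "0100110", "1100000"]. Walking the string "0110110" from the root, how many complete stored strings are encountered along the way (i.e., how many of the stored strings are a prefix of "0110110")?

3

Check each prefix of "0110110" against the stored set — each match is an end-marker on the path.
Prefixes of the query that are stored words: "011", "011011", "0110110"
Count: 3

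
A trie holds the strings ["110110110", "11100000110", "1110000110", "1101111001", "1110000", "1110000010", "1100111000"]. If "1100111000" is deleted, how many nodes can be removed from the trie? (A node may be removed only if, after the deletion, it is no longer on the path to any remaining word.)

7

A node on "1100111000"'s path can go only if nothing else ends at it or branches off below it.
The suffix "0111000" (7 nodes) is used only by "1100111000"; the node for "110" still has the child "1", so pruning stops there.
Nodes removed: 7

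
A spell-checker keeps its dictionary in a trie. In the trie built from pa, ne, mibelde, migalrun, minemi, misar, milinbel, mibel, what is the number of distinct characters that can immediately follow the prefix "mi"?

The children of the "mi" node are the distinct next characters among strings starting with "mi".
Characters that immediately follow "mi" among the stored strings: {b, g, l, n, s}.
That node has 5 child edges.

5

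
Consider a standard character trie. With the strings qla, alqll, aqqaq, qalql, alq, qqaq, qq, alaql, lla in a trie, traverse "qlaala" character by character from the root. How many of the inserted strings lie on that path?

1

Walk "qlaala" from the root; an end-of-word marker is hit whenever a stored word is a prefix of "qlaala".
Prefixes of the query that are stored words: "qla"
Count: 1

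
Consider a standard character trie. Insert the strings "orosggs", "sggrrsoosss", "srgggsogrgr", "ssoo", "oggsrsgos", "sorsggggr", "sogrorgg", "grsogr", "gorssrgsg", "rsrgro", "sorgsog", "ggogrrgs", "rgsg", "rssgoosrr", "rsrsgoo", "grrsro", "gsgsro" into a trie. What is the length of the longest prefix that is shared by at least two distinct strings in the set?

3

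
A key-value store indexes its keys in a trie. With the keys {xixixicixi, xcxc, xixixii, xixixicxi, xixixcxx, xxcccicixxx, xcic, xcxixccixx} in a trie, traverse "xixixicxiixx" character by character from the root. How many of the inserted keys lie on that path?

Check each prefix of "xixixicxiixx" against the stored set — each match is an end-marker on the path.
Prefixes of the query that are stored words: "xixixicxi"
Count: 1

1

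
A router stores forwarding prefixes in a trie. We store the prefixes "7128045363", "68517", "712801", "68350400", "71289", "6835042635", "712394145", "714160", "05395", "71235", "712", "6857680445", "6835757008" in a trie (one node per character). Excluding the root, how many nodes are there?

56

Insert word by word; a character creates a node only if that edge doesn't already exist:
  "7128045363" → 10 new (7, 1, 2, 8, 0, 4, 5, 3, 6, 3)
  "68517" → 5 new (6, 8, 5, 1, 7)
  "712801" → prefix "71280" already present; 1 new (1)
  "68350400" → prefix "68" already present; 6 new (3, 5, 0, 4, 0, 0)
  "71289" → prefix "7128" already present; 1 new (9)
  "6835042635" → prefix "683504" already present; 4 new (2, 6, 3, 5)
  "712394145" → prefix "712" already present; 6 new (3, 9, 4, 1, 4, 5)
  "714160" → prefix "71" already present; 4 new (4, 1, 6, 0)
  "05395" → 5 new (0, 5, 3, 9, 5)
  "71235" → prefix "7123" already present; 1 new (5)
  "712" → prefix "712" already present; 0 new (none)
  "6857680445" → prefix "685" already present; 7 new (7, 6, 8, 0, 4, 4, 5)
  "6835757008" → prefix "6835" already present; 6 new (7, 5, 7, 0, 0, 8)
Total nodes = 10 + 5 + 1 + 6 + 1 + 4 + 6 + 4 + 5 + 1 + 0 + 7 + 6 = 56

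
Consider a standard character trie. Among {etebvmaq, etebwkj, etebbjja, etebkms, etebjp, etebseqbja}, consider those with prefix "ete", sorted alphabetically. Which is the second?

etebjp

Words with prefix "ete", in lexicographic order: "etebbjja", "etebjp", "etebkms", "etebseqbja", "etebvmaq", "etebwkj"
The 2nd is etebjp.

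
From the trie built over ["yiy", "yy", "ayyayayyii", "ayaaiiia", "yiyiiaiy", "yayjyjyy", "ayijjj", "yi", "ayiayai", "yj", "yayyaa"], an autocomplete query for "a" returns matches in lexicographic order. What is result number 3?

Words with prefix "a", in lexicographic order: "ayaaiiia", "ayiayai", "ayijjj", "ayyayayyii"
The 3rd is ayijjj.

ayijjj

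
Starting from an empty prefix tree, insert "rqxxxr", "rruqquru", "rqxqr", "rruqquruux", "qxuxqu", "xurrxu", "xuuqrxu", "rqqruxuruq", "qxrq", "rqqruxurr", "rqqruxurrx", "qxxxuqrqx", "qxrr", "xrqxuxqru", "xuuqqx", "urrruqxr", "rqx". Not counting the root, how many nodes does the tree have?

72

Insert word by word; a character creates a node only if that edge doesn't already exist:
  "rqxxxr" → 6 new (r, q, x, x, x, r)
  "rruqquru" → prefix "r" already present; 7 new (r, u, q, q, u, r, u)
  "rqxqr" → prefix "rqx" already present; 2 new (q, r)
  "rruqquruux" → prefix "rruqquru" already present; 2 new (u, x)
  "qxuxqu" → 6 new (q, x, u, x, q, u)
  "xurrxu" → 6 new (x, u, r, r, x, u)
  "xuuqrxu" → prefix "xu" already present; 5 new (u, q, r, x, u)
  "rqqruxuruq" → prefix "rq" already present; 8 new (q, r, u, x, u, r, u, q)
  "qxrq" → prefix "qx" already present; 2 new (r, q)
  "rqqruxurr" → prefix "rqqruxur" already present; 1 new (r)
  "rqqruxurrx" → prefix "rqqruxurr" already present; 1 new (x)
  "qxxxuqrqx" → prefix "qx" already present; 7 new (x, x, u, q, r, q, x)
  "qxrr" → prefix "qxr" already present; 1 new (r)
  "xrqxuxqru" → prefix "x" already present; 8 new (r, q, x, u, x, q, r, u)
  "xuuqqx" → prefix "xuuq" already present; 2 new (q, x)
  "urrruqxr" → 8 new (u, r, r, r, u, q, x, r)
  "rqx" → prefix "rqx" already present; 0 new (none)
Total nodes = 6 + 7 + 2 + 2 + 6 + 6 + 5 + 8 + 2 + 1 + 1 + 7 + 1 + 8 + 2 + 8 + 0 = 72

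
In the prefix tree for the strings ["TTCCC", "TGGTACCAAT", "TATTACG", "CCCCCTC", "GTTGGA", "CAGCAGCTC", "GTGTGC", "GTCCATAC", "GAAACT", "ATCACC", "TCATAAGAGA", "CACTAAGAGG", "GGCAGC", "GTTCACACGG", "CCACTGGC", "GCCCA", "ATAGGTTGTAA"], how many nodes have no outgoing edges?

Leaves are exactly the stored words that no other stored word extends.
Those words: "ATAGGTTGTAA", "ATCACC", "CACTAAGAGG", "CAGCAGCTC", "CCACTGGC", "CCCCCTC", "GAAACT", "GCCCA", "GGCAGC", "GTCCATAC", "GTGTGC", "GTTCACACGG", "GTTGGA", "TATTACG", "TCATAAGAGA", "TGGTACCAAT", "TTCCC"
Leaf count: 17

17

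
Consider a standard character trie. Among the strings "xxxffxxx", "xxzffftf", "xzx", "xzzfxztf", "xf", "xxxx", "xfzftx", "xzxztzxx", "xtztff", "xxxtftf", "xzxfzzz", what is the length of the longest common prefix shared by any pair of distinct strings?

3

The deepest shared node is where two words last agree before diverging.
"xxxffxxx" and "xxxtftf" agree on "xxx" (3 characters) before diverging; nothing deeper is shared.
Longest shared-prefix length: 3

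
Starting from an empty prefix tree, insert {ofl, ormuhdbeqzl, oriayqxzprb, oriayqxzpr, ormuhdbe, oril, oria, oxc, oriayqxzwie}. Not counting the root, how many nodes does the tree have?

28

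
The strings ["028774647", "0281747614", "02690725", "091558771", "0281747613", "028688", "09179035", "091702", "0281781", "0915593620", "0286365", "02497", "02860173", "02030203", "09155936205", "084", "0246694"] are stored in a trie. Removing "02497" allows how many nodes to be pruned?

2

Walk "02497" from the leaf back toward the root, removing each node that no remaining word uses.
The suffix "97" (2 nodes) is used only by "02497"; the node for "024" still has the child "6", so pruning stops there.
Nodes removed: 2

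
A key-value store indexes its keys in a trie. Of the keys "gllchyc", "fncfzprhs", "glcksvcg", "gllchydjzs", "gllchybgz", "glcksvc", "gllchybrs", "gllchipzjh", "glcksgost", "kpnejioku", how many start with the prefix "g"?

8

Traverse to the node for "g", then collect every word in that subtree.
Words under "g": glcksgost, glcksvc, glcksvcg, gllchipzjh, gllchybgz, gllchybrs, gllchyc, gllchydjzs
Count: 8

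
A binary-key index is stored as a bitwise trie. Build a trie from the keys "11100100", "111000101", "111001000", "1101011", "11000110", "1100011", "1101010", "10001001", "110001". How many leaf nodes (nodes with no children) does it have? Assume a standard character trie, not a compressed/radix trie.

6

A leaf is a node with no children — equivalently, the end of a word that is not a proper prefix of any other stored word.
Those words: "10001001", "11000110", "1101010", "1101011", "111000101", "111001000"
Leaf count: 6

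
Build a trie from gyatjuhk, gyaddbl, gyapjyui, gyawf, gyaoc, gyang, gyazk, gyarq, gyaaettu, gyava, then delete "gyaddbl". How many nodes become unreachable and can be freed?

After clearing the end-marker at "gyaddbl", prune upward until reaching a node still needed by another word.
The suffix "ddbl" (4 nodes) is used only by "gyaddbl"; the node for "gya" still has the child "t", so pruning stops there.
Nodes removed: 4

4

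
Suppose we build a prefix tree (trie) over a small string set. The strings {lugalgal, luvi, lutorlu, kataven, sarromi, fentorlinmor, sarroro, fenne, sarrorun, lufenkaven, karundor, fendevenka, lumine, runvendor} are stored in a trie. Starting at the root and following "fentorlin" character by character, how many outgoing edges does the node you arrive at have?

Walk "fentorlin" from the root, arriving at one node.
Characters that immediately follow "fentorlin" among the stored strings: {m}.
That node has 1 child edge.

1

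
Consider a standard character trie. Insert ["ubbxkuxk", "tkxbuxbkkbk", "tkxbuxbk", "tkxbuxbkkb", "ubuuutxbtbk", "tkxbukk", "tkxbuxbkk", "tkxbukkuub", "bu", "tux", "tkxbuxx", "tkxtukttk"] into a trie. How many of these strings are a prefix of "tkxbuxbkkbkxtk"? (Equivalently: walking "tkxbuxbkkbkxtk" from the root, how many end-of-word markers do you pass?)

4

Walk "tkxbuxbkkbkxtk" from the root; an end-of-word marker is hit whenever a stored word is a prefix of "tkxbuxbkkbkxtk".
Prefixes of the query that are stored words: "tkxbuxbk", "tkxbuxbkk", "tkxbuxbkkb", "tkxbuxbkkbk"
Count: 4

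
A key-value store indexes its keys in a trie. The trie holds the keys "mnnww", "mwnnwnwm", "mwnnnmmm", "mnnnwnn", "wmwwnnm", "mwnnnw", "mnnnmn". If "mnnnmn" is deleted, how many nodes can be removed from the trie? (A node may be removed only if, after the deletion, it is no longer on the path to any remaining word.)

A node on "mnnnmn"'s path can go only if nothing else ends at it or branches off below it.
The suffix "mn" (2 nodes) is used only by "mnnnmn"; the node for "mnnn" still has the child "w", so pruning stops there.
Nodes removed: 2

2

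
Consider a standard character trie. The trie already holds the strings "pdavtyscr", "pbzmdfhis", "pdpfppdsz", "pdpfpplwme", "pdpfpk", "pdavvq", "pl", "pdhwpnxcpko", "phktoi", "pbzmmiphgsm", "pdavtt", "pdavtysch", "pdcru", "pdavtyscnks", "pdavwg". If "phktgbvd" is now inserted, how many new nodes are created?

"phkt" is already a path in the trie; the remaining "gbvd" must be added.
So 8 − 4 = 4 new nodes.

4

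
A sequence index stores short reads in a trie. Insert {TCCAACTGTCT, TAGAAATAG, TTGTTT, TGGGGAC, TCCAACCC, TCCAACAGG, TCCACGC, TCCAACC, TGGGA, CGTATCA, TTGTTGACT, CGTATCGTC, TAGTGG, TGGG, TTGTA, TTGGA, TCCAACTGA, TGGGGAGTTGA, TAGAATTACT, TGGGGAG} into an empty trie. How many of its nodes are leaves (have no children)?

Leaves are exactly the stored words that no other stored word extends.
Those words: "CGTATCA", "CGTATCGTC", "TAGAAATAG", "TAGAATTACT", "TAGTGG", "TCCAACAGG", "TCCAACCC", "TCCAACTGA", "TCCAACTGTCT", "TCCACGC", "TGGGA", "TGGGGAC", "TGGGGAGTTGA", "TTGGA", "TTGTA", "TTGTTGACT", "TTGTTT"
Leaf count: 17

17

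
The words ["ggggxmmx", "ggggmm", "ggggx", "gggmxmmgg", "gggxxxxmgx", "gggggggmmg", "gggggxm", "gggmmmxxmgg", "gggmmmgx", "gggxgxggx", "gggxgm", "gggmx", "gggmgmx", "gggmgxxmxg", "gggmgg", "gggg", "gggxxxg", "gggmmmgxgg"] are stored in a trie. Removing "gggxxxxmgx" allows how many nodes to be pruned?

4

A node on "gggxxxxmgx"'s path can go only if nothing else ends at it or branches off below it.
The suffix "xmgx" (4 nodes) is used only by "gggxxxxmgx"; the node for "gggxxx" still has the child "g", so pruning stops there.
Nodes removed: 4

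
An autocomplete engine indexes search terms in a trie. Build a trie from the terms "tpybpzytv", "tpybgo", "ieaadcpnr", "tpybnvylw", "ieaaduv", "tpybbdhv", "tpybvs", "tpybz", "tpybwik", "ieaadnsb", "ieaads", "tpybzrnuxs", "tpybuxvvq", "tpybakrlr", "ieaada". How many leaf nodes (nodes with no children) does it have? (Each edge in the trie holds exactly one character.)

Leaves are exactly the stored words that no other stored word extends.
Those words: "ieaada", "ieaadcpnr", "ieaadnsb", "ieaads", "ieaaduv", "tpybakrlr", "tpybbdhv", "tpybgo", "tpybnvylw", "tpybpzytv", "tpybuxvvq", "tpybvs", "tpybwik", "tpybzrnuxs"
Leaf count: 14

14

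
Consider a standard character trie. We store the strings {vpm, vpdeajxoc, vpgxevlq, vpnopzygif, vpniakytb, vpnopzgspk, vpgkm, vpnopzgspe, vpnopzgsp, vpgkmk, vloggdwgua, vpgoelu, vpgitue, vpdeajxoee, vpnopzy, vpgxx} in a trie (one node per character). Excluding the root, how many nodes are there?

58

Insert word by word; a character creates a node only if that edge doesn't already exist:
  "vpm" → 3 new (v, p, m)
  "vpdeajxoc" → prefix "vp" already present; 7 new (d, e, a, j, x, o, c)
  "vpgxevlq" → prefix "vp" already present; 6 new (g, x, e, v, l, q)
  "vpnopzygif" → prefix "vp" already present; 8 new (n, o, p, z, y, g, i, f)
  "vpniakytb" → prefix "vpn" already present; 6 new (i, a, k, y, t, b)
  "vpnopzgspk" → prefix "vpnopz" already present; 4 new (g, s, p, k)
  "vpgkm" → prefix "vpg" already present; 2 new (k, m)
  "vpnopzgspe" → prefix "vpnopzgsp" already present; 1 new (e)
  "vpnopzgsp" → prefix "vpnopzgsp" already present; 0 new (none)
  "vpgkmk" → prefix "vpgkm" already present; 1 new (k)
  "vloggdwgua" → prefix "v" already present; 9 new (l, o, g, g, d, w, g, u, a)
  "vpgoelu" → prefix "vpg" already present; 4 new (o, e, l, u)
  "vpgitue" → prefix "vpg" already present; 4 new (i, t, u, e)
  "vpdeajxoee" → prefix "vpdeajxo" already present; 2 new (e, e)
  "vpnopzy" → prefix "vpnopzy" already present; 0 new (none)
  "vpgxx" → prefix "vpgx" already present; 1 new (x)
Total nodes = 3 + 7 + 6 + 8 + 6 + 4 + 2 + 1 + 0 + 1 + 9 + 4 + 4 + 2 + 0 + 1 = 58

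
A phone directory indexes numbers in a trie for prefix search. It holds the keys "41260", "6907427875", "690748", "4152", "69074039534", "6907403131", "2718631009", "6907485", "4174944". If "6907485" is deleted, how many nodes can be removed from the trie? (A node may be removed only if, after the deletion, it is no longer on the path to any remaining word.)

1

After clearing the end-marker at "6907485", prune upward until reaching a node still needed by another word.
The suffix "5" (1 node) is used only by "6907485"; "690748" is itself a stored word, so pruning stops there.
Nodes removed: 1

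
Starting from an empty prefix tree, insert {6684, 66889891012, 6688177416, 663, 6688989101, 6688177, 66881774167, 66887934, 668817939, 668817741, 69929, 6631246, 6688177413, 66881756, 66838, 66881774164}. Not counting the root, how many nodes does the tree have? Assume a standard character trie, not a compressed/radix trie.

41

Trace insertions, counting only characters that open a new branch:
  "6684" → 4 new (6, 6, 8, 4)
  "66889891012" → prefix "668" already present; 8 new (8, 9, 8, 9, 1, 0, 1, 2)
  "6688177416" → prefix "6688" already present; 6 new (1, 7, 7, 4, 1, 6)
  "663" → prefix "66" already present; 1 new (3)
  "6688989101" → prefix "6688989101" already present; 0 new (none)
  "6688177" → prefix "6688177" already present; 0 new (none)
  "66881774167" → prefix "6688177416" already present; 1 new (7)
  "66887934" → prefix "6688" already present; 4 new (7, 9, 3, 4)
  "668817939" → prefix "668817" already present; 3 new (9, 3, 9)
  "668817741" → prefix "668817741" already present; 0 new (none)
  "69929" → prefix "6" already present; 4 new (9, 9, 2, 9)
  "6631246" → prefix "663" already present; 4 new (1, 2, 4, 6)
  "6688177413" → prefix "668817741" already present; 1 new (3)
  "66881756" → prefix "668817" already present; 2 new (5, 6)
  "66838" → prefix "668" already present; 2 new (3, 8)
  "66881774164" → prefix "6688177416" already present; 1 new (4)
Total nodes = 4 + 8 + 6 + 1 + 0 + 0 + 1 + 4 + 3 + 0 + 4 + 4 + 1 + 2 + 2 + 1 = 41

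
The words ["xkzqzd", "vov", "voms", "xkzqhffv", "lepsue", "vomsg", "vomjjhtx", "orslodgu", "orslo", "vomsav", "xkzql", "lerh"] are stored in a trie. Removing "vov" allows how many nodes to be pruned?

1

A node on "vov"'s path can go only if nothing else ends at it or branches off below it.
The suffix "v" (1 node) is used only by "vov"; the node for "vo" still has the child "m", so pruning stops there.
Nodes removed: 1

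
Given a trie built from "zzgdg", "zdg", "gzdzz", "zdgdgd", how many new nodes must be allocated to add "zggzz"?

4

Walking "zggzz" from the root, the first 1 characters ("z") follow existing edges; "g" is the first miss.
Each of the 4 remaining characters creates one node.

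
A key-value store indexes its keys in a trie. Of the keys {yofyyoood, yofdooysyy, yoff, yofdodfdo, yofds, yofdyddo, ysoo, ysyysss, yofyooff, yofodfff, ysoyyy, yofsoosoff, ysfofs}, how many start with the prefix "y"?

13

Traverse to the node for "y", then collect every word in that subtree.
Matches: "yofdodfdo", "yofdooysyy", "yofds", "yofdyddo", "yoff", "yofodfff", "yofsoosoff", "yofyooff", "yofyyoood", "ysfofs", "ysoo", "ysoyyy", "ysyysss"
Count: 13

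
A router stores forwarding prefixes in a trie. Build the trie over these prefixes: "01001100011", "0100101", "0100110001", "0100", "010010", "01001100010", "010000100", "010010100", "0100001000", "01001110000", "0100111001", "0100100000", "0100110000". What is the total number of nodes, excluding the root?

33

Count nodes per top-level branch (shared prefixes stored once):
  '0'-branch (0100, 010000100, 0100001000, 010010, 0100100000, 0100101, 010010100, 0100110000, 0100110001, 01001100010, 01001100011, 01001110000, 0100111001): 33 nodes
Sum: 33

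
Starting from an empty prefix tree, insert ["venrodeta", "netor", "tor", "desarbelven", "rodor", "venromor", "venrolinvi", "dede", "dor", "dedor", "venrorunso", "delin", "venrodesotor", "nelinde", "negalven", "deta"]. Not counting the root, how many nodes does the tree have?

Insert word by word; a character creates a node only if that edge doesn't already exist:
  "venrodeta" → 9 new (v, e, n, r, o, d, e, t, a)
  "netor" → 5 new (n, e, t, o, r)
  "tor" → 3 new (t, o, r)
  "desarbelven" → 11 new (d, e, s, a, r, b, e, l, v, e, n)
  "rodor" → 5 new (r, o, d, o, r)
  "venromor" → prefix "venro" already present; 3 new (m, o, r)
  "venrolinvi" → prefix "venro" already present; 5 new (l, i, n, v, i)
  "dede" → prefix "de" already present; 2 new (d, e)
  "dor" → prefix "d" already present; 2 new (o, r)
  "dedor" → prefix "ded" already present; 2 new (o, r)
  "venrorunso" → prefix "venro" already present; 5 new (r, u, n, s, o)
  "delin" → prefix "de" already present; 3 new (l, i, n)
  "venrodesotor" → prefix "venrode" already present; 5 new (s, o, t, o, r)
  "nelinde" → prefix "ne" already present; 5 new (l, i, n, d, e)
  "negalven" → prefix "ne" already present; 6 new (g, a, l, v, e, n)
  "deta" → prefix "de" already present; 2 new (t, a)
Total nodes = 9 + 5 + 3 + 11 + 5 + 3 + 5 + 2 + 2 + 2 + 5 + 3 + 5 + 5 + 6 + 2 = 73

73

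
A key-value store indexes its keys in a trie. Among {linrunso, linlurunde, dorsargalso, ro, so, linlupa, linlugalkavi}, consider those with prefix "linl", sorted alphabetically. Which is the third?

linlurunde

DFS of the "linl" subtree visits, in order: "linlugalkavi", "linlupa", "linlurunde"
The 3rd is linlurunde.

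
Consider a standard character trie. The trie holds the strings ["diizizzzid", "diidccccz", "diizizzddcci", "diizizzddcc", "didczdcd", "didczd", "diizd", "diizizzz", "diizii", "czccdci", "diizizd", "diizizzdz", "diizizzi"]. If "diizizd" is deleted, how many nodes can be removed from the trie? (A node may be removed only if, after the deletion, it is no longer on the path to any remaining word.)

A node on "diizizd"'s path can go only if nothing else ends at it or branches off below it.
The suffix "d" (1 node) is used only by "diizizd"; the node for "diiziz" still has the child "z", so pruning stops there.
Nodes removed: 1

1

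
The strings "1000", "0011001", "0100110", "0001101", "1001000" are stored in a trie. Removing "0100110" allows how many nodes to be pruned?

Walk "0100110" from the leaf back toward the root, removing each node that no remaining word uses.
The suffix "100110" (6 nodes) is used only by "0100110"; the node for "0" still has the child "0", so pruning stops there.
Nodes removed: 6

6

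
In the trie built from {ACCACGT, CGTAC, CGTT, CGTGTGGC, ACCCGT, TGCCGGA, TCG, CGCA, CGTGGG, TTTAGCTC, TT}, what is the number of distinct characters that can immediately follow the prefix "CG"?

2

Walk "CG" from the root, arriving at one node.
Distinct next characters after "CG": C, T.
That node has 2 child edges.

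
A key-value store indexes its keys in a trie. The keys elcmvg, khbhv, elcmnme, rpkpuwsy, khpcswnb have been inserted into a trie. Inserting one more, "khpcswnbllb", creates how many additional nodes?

"khpcswnb" is already a path in the trie; the remaining "llb" must be added.
So 11 − 8 = 3 new nodes.

3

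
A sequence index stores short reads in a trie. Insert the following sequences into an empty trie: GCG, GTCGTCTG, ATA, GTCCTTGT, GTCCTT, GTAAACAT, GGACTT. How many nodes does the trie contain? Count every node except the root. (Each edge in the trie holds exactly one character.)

29

For each word, the new-node count is its length minus the longest prefix already in the trie:
  "GCG" → 3 new (G, C, G)
  "GTCGTCTG" → prefix "G" already present; 7 new (T, C, G, T, C, T, G)
  "ATA" → 3 new (A, T, A)
  "GTCCTTGT" → prefix "GTC" already present; 5 new (C, T, T, G, T)
  "GTCCTT" → prefix "GTCCTT" already present; 0 new (none)
  "GTAAACAT" → prefix "GT" already present; 6 new (A, A, A, C, A, T)
  "GGACTT" → prefix "G" already present; 5 new (G, A, C, T, T)
Total nodes = 3 + 7 + 3 + 5 + 0 + 6 + 5 = 29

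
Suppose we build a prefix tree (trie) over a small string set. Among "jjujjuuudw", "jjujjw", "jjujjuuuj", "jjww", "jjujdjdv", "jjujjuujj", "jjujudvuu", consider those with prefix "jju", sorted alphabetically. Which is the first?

jjujdjdv

Words with prefix "jju", in lexicographic order: "jjujdjdv", "jjujjuujj", "jjujjuuudw", "jjujjuuuj", "jjujjw", "jjujudvuu"
Position 1: jjujdjdv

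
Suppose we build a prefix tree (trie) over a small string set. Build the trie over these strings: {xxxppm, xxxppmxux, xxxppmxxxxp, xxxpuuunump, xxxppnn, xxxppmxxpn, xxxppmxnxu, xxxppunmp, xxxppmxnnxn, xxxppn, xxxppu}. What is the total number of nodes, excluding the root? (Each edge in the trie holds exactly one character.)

Trie structure (* marks end of a word):
(root)
└─ x
   └─ x
      └─ x
         └─ p
            ├─ p
            │  ├─ m *
            │  │  └─ x
            │  │     ├─ n
            │  │     │  ├─ n
            │  │     │  │  └─ x
            │  │     │  │     └─ n *
            │  │     │  └─ x
            │  │     │     └─ u *
            │  │     ├─ u
            │  │     │  └─ x *
            │  │     └─ x
            │  │        ├─ p
            │  │        │  └─ n *
            │  │        └─ x
            │  │           └─ x
            │  │              └─ p *
            │  ├─ n *
            │  │  └─ n *
            │  └─ u *
            │     └─ n
            │        └─ m
            │           └─ p *
            └─ u
               └─ u
                  └─ u
                     └─ n
                        └─ u
                           └─ m
                              └─ p *
Counting every labelled node above: 34.

34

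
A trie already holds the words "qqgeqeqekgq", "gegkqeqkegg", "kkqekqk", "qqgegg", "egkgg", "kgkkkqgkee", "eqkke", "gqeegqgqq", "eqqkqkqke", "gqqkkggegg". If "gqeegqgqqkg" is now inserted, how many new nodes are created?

The longest prefix of "gqeegqgqqkg" already in the trie is "gqeegqgqq" (length 9).
Each of the 2 remaining characters creates one node.

2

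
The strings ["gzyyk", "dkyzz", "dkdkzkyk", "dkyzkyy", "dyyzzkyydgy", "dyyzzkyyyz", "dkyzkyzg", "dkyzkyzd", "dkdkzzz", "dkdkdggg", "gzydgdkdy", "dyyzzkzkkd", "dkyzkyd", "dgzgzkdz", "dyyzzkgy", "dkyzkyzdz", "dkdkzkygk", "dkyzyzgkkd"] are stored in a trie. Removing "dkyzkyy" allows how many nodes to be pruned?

1

A node on "dkyzkyy"'s path can go only if nothing else ends at it or branches off below it.
The suffix "y" (1 node) is used only by "dkyzkyy"; the node for "dkyzky" still has the child "z", so pruning stops there.
Nodes removed: 1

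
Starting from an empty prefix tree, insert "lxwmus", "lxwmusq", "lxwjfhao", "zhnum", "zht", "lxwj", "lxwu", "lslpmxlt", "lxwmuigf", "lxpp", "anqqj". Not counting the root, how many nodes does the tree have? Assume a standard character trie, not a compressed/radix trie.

For each word, the new-node count is its length minus the longest prefix already in the trie:
  "lxwmus" → 6 new (l, x, w, m, u, s)
  "lxwmusq" → prefix "lxwmus" already present; 1 new (q)
  "lxwjfhao" → prefix "lxw" already present; 5 new (j, f, h, a, o)
  "zhnum" → 5 new (z, h, n, u, m)
  "zht" → prefix "zh" already present; 1 new (t)
  "lxwj" → prefix "lxwj" already present; 0 new (none)
  "lxwu" → prefix "lxw" already present; 1 new (u)
  "lslpmxlt" → prefix "l" already present; 7 new (s, l, p, m, x, l, t)
  "lxwmuigf" → prefix "lxwmu" already present; 3 new (i, g, f)
  "lxpp" → prefix "lx" already present; 2 new (p, p)
  "anqqj" → 5 new (a, n, q, q, j)
Total nodes = 6 + 1 + 5 + 5 + 1 + 0 + 1 + 7 + 3 + 2 + 5 = 36

36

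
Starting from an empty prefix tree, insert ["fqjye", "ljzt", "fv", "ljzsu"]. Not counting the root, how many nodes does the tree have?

Insert word by word; a character creates a node only if that edge doesn't already exist:
  "fqjye" → 5 new (f, q, j, y, e)
  "ljzt" → 4 new (l, j, z, t)
  "fv" → prefix "f" already present; 1 new (v)
  "ljzsu" → prefix "ljz" already present; 2 new (s, u)
Total nodes = 5 + 4 + 1 + 2 = 12

12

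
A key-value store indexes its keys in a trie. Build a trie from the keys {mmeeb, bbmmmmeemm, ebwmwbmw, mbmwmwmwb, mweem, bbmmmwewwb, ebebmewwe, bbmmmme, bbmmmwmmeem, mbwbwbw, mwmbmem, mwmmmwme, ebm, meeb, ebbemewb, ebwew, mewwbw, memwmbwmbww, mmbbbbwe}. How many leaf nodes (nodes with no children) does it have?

18

A leaf is a node with no children — equivalently, the end of a word that is not a proper prefix of any other stored word.
Those words: "bbmmmmeemm", "bbmmmwewwb", "bbmmmwmmeem", "ebbemewb", "ebebmewwe", "ebm", "ebwew", "ebwmwbmw", "mbmwmwmwb", "mbwbwbw", "meeb", "memwmbwmbww", "mewwbw", "mmbbbbwe", "mmeeb", "mweem", "mwmbmem", "mwmmmwme"
Leaf count: 18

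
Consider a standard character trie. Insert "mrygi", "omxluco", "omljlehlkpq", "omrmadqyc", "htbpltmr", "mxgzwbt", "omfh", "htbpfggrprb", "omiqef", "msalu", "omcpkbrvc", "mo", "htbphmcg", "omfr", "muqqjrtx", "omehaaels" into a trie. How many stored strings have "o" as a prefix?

Traverse to the node for "o", then collect every word in that subtree.
Matches: "omcpkbrvc", "omehaaels", "omfh", "omfr", "omiqef", "omljlehlkpq", "omrmadqyc", "omxluco"
Count: 8

8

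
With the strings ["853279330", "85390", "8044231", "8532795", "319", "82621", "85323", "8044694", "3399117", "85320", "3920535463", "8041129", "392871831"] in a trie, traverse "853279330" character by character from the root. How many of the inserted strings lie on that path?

1

Check each prefix of "853279330" against the stored set — each match is an end-marker on the path.
Prefixes of the query that are stored words: "853279330"
Count: 1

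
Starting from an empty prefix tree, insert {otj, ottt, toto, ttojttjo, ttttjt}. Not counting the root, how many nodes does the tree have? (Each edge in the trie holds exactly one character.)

20

For each word, the new-node count is its length minus the longest prefix already in the trie:
  "otj" → 3 new (o, t, j)
  "ottt" → prefix "ot" already present; 2 new (t, t)
  "toto" → 4 new (t, o, t, o)
  "ttojttjo" → prefix "t" already present; 7 new (t, o, j, t, t, j, o)
  "ttttjt" → prefix "tt" already present; 4 new (t, t, j, t)
Total nodes = 3 + 2 + 4 + 7 + 4 = 20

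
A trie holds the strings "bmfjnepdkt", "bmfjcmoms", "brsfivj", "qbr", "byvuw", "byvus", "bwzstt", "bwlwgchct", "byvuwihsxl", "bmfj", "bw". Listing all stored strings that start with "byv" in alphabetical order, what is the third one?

byvuwihsxl

Filter for "byv…" and sort: "byvus", "byvuw", "byvuwihsxl"
The 3rd is byvuwihsxl.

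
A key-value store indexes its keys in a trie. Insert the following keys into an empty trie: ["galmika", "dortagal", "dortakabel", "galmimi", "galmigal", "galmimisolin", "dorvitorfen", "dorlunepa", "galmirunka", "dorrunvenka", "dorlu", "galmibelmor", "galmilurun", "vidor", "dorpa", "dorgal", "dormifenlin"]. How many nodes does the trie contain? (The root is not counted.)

86

For each word, the new-node count is its length minus the longest prefix already in the trie:
  "galmika" → 7 new (g, a, l, m, i, k, a)
  "dortagal" → 8 new (d, o, r, t, a, g, a, l)
  "dortakabel" → prefix "dorta" already present; 5 new (k, a, b, e, l)
  "galmimi" → prefix "galmi" already present; 2 new (m, i)
  "galmigal" → prefix "galmi" already present; 3 new (g, a, l)
  "galmimisolin" → prefix "galmimi" already present; 5 new (s, o, l, i, n)
  "dorvitorfen" → prefix "dor" already present; 8 new (v, i, t, o, r, f, e, n)
  "dorlunepa" → prefix "dor" already present; 6 new (l, u, n, e, p, a)
  "galmirunka" → prefix "galmi" already present; 5 new (r, u, n, k, a)
  "dorrunvenka" → prefix "dor" already present; 8 new (r, u, n, v, e, n, k, a)
  "dorlu" → prefix "dorlu" already present; 0 new (none)
  "galmibelmor" → prefix "galmi" already present; 6 new (b, e, l, m, o, r)
  "galmilurun" → prefix "galmi" already present; 5 new (l, u, r, u, n)
  "vidor" → 5 new (v, i, d, o, r)
  "dorpa" → prefix "dor" already present; 2 new (p, a)
  "dorgal" → prefix "dor" already present; 3 new (g, a, l)
  "dormifenlin" → prefix "dor" already present; 8 new (m, i, f, e, n, l, i, n)
Total nodes = 7 + 8 + 5 + 2 + 3 + 5 + 8 + 6 + 5 + 8 + 0 + 6 + 5 + 5 + 2 + 3 + 8 = 86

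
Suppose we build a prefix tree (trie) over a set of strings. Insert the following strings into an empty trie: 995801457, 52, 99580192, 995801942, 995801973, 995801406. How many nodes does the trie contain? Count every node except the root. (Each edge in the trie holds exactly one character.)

Trie structure (* marks end of a word):
(root)
├─ 5
│  └─ 2 *
└─ 9
   └─ 9
      └─ 5
         └─ 8
            └─ 0
               └─ 1
                  ├─ 4
                  │  ├─ 0
                  │  │  └─ 6 *
                  │  └─ 5
                  │     └─ 7 *
                  └─ 9
                     ├─ 2 *
                     ├─ 4
                     │  └─ 2 *
                     └─ 7
                        └─ 3 *
Counting every labelled node above: 19.

19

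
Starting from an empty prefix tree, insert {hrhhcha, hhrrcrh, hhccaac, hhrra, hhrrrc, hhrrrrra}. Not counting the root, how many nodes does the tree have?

24

Trace insertions, counting only characters that open a new branch:
  "hrhhcha" → 7 new (h, r, h, h, c, h, a)
  "hhrrcrh" → prefix "h" already present; 6 new (h, r, r, c, r, h)
  "hhccaac" → prefix "hh" already present; 5 new (c, c, a, a, c)
  "hhrra" → prefix "hhrr" already present; 1 new (a)
  "hhrrrc" → prefix "hhrr" already present; 2 new (r, c)
  "hhrrrrra" → prefix "hhrrr" already present; 3 new (r, r, a)
Total nodes = 7 + 6 + 5 + 1 + 2 + 3 = 24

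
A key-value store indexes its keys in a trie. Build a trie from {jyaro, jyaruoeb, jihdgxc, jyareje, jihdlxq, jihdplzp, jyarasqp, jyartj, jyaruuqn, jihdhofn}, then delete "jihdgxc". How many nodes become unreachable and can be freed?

Walk "jihdgxc" from the leaf back toward the root, removing each node that no remaining word uses.
The suffix "gxc" (3 nodes) is used only by "jihdgxc"; the node for "jihd" still has the child "l", so pruning stops there.
Nodes removed: 3

3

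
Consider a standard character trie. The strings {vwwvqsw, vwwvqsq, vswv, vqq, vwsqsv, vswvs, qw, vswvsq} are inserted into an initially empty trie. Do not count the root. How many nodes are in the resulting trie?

Trace insertions, counting only characters that open a new branch:
  "vwwvqsw" → 7 new (v, w, w, v, q, s, w)
  "vwwvqsq" → prefix "vwwvqs" already present; 1 new (q)
  "vswv" → prefix "v" already present; 3 new (s, w, v)
  "vqq" → prefix "v" already present; 2 new (q, q)
  "vwsqsv" → prefix "vw" already present; 4 new (s, q, s, v)
  "vswvs" → prefix "vswv" already present; 1 new (s)
  "qw" → 2 new (q, w)
  "vswvsq" → prefix "vswvs" already present; 1 new (q)
Total nodes = 7 + 1 + 3 + 2 + 4 + 1 + 2 + 1 = 21

21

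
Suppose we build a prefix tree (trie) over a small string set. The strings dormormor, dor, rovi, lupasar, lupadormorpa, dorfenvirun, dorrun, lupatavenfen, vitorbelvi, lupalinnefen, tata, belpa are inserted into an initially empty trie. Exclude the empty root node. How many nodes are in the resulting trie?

74

Count nodes per top-level branch (shared prefixes stored once):
  'b'-branch (belpa): 5 nodes
  'd'-branch (dor, dorfenvirun, dormormor, dorrun): 20 nodes
  'l'-branch (lupadormorpa, lupalinnefen, lupasar, lupatavenfen): 31 nodes
  'r'-branch (rovi): 4 nodes
  't'-branch (tata): 4 nodes
  'v'-branch (vitorbelvi): 10 nodes
Sum: 74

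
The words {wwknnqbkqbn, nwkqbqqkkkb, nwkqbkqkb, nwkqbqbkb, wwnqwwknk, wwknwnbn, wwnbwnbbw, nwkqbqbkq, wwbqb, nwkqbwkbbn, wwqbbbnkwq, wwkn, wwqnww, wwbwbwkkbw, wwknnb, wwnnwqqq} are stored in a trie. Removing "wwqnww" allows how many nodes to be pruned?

3

A node on "wwqnww"'s path can go only if nothing else ends at it or branches off below it.
The suffix "nww" (3 nodes) is used only by "wwqnww"; the node for "wwq" still has the child "b", so pruning stops there.
Nodes removed: 3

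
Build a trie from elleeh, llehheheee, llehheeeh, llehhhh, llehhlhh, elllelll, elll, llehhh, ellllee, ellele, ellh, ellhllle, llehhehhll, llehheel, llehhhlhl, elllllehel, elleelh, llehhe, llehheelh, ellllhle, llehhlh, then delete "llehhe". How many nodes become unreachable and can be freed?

Walk "llehhe" from the leaf back toward the root, removing each node that no remaining word uses.
Every node on "llehhe" is still needed (e.g. by "llehheheee"), so nothing is freed.
Nodes removed: 0

0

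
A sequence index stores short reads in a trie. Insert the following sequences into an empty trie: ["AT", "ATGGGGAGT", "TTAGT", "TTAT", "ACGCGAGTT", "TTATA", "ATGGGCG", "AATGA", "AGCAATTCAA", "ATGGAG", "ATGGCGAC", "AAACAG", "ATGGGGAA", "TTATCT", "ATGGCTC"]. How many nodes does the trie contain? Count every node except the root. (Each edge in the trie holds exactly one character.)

Insert word by word; a character creates a node only if that edge doesn't already exist:
  "AT" → 2 new (A, T)
  "ATGGGGAGT" → prefix "AT" already present; 7 new (G, G, G, G, A, G, T)
  "TTAGT" → 5 new (T, T, A, G, T)
  "TTAT" → prefix "TTA" already present; 1 new (T)
  "ACGCGAGTT" → prefix "A" already present; 8 new (C, G, C, G, A, G, T, T)
  "TTATA" → prefix "TTAT" already present; 1 new (A)
  "ATGGGCG" → prefix "ATGGG" already present; 2 new (C, G)
  "AATGA" → prefix "A" already present; 4 new (A, T, G, A)
  "AGCAATTCAA" → prefix "A" already present; 9 new (G, C, A, A, T, T, C, A, A)
  "ATGGAG" → prefix "ATGG" already present; 2 new (A, G)
  "ATGGCGAC" → prefix "ATGG" already present; 4 new (C, G, A, C)
  "AAACAG" → prefix "AA" already present; 4 new (A, C, A, G)
  "ATGGGGAA" → prefix "ATGGGGA" already present; 1 new (A)
  "TTATCT" → prefix "TTAT" already present; 2 new (C, T)
  "ATGGCTC" → prefix "ATGGC" already present; 2 new (T, C)
Total nodes = 2 + 7 + 5 + 1 + 8 + 1 + 2 + 4 + 9 + 2 + 4 + 4 + 1 + 2 + 2 = 54

54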